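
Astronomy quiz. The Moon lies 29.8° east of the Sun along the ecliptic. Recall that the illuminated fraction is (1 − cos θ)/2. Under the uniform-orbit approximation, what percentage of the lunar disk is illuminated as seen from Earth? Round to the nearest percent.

f = (1 − cos 29.8°)/2 = (1 − 0.868)/2 ≈ 0.066, i.e. 7%.

7%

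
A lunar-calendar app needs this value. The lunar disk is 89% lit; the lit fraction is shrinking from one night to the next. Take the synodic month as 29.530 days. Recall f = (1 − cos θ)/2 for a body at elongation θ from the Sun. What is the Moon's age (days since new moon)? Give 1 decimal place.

17.9 days

From f = (1 − cos θ)/2: cos θ = 1 − 2×0.89 = -0.780; arccos → 141.3°.
Since the Moon is past full (waning), take the reflex angle: θ = 360° − 141.3° = 218.7°.
That fraction of the synodic month is 218.7/360 × 29.530 d ≈ 17.94 d.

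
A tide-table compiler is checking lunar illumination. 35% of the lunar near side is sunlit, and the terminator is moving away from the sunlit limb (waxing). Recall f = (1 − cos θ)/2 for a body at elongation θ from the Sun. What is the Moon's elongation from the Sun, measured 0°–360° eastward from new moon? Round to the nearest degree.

73°

From f = (1 − cos θ)/2: cos θ = 1 − 2×0.35 = 0.300; arccos → 72.5°.
Before full moon the principal value applies: θ = 72.5°.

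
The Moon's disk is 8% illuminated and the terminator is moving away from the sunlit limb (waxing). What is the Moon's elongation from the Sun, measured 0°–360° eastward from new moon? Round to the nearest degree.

33°

From f = (1 − cos θ)/2: cos θ = 1 − 2×0.08 = 0.840; arccos → 32.9°.
Before full moon the principal value applies: θ = 32.9°.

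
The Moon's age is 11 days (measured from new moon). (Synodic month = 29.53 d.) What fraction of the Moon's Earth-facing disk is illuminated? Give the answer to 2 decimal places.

0.85

The Moon has covered 11/29.53 of its cycle, so θ ≈ 360° × 11/29.53 = 134.1°.
cos 134.1° = (-0.696), so f = (1 − (-0.696))/2 = 0.848.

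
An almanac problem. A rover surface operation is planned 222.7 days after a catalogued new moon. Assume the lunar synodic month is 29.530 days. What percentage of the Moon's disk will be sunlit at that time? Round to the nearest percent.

98%

Reduce mod P: 222.7 − 7×29.530 = 15.99 d into the current lunation.
Phase angle: θ = 360°·(15.99 d)/(29.530 d) = 194.9°.
Illuminated fraction = (1 − cos 194.9°)/2 = (1 − (-0.966))/2 ≈ 0.983, so 98%.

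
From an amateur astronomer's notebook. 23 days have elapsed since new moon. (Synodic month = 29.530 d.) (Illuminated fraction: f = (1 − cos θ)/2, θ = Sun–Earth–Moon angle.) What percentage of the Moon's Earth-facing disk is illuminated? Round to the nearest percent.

41%

The Moon has covered 23/29.530 of its cycle, so θ ≈ 360° × 23/29.530 = 280.4°.
cos 280.4° = 0.180, so f = (1 − 0.180)/2 = 0.410, so 41%.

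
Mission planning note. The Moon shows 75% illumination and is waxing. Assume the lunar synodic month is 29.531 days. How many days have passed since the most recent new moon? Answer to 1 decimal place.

From f = (1 − cos θ)/2: cos θ = 1 − 2×0.75 = -0.500; arccos → 120.0°.
Waxing ⇒ before full, so θ = 120.0°.
That fraction of the synodic month is 120.0/360 × 29.531 d ≈ 9.84 d.

9.8 days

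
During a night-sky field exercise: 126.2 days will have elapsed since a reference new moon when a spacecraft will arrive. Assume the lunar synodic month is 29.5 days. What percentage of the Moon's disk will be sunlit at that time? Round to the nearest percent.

Reduce mod P: 126.2 − 4×29.5 = 8.20 d into the current lunation.
Elongation θ = 360° × 8.20/29.5 ≈ 100.1°.
Illuminated fraction = (1 − cos 100.1°)/2 = (1 − (-0.175))/2 ≈ 0.587, so 59%.

59%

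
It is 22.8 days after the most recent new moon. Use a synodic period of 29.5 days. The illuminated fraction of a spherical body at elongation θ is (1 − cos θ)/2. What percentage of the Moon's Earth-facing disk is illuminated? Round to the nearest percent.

43%

The Moon has covered 22.8/29.5 of its cycle, so θ ≈ 360° × 22.8/29.5 = 278.2°.
With cos θ = 0.143, the lit fraction is (1 − 0.143)/2 ≈ 0.428, so 43%.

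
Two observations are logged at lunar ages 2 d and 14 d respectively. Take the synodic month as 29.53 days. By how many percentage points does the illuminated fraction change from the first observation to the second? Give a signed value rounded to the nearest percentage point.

+95 pp

θ₁ = 360° × 2/29.53 = 24.4°, f₁ = (1 − cos θ₁)/2 = 0.045.
θ₂ = 360° × 14/29.53 = 170.7°, f₂ = (1 − cos θ₂)/2 = 0.993.
Change = f₂ − f₁ = +0.949 → +95 percentage points.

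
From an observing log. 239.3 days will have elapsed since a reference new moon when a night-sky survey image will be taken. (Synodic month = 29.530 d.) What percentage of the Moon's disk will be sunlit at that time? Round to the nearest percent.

10%

239.3/29.530 = 8.104 lunations, so 8 complete cycles and 3.06 d into the next.
The Moon has covered 3.06/29.530 of its cycle, so θ ≈ 360° × 3.06/29.530 = 37.3°.
With cos θ = 0.795, the lit fraction is (1 − 0.795)/2 ≈ 0.102, so 10%.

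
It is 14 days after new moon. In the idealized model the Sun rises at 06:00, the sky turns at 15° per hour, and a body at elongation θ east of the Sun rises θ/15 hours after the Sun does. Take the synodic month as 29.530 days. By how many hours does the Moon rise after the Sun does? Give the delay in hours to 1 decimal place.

Phase angle: θ = 360°·(14 d)/(29.530 d) = 170.7°.
At 15° of sky rotation per hour, 170.7° corresponds to a 11.38 h lag.
So the Moon rises 11.38 h after the Sun.

11.4 h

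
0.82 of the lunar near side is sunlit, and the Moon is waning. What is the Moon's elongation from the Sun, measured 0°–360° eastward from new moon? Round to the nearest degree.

230°

From f = (1 − cos θ)/2: cos θ = 1 − 2×0.82 = -0.640; arccos → 129.8°.
Waning ⇒ past full, so θ = 360° − 129.8° = 230.2°.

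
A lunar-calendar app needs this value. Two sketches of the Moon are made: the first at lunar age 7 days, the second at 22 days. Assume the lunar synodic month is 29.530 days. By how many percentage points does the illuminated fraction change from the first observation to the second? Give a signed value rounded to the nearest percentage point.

+6 percentage points

First observation: θ = 360°·7/29.530 = 85.3°, so f = 0.459.
Second observation: θ = 268.2°, f = 0.516.
Δf = 0.516 − 0.459 = +0.056, i.e. +6 pp.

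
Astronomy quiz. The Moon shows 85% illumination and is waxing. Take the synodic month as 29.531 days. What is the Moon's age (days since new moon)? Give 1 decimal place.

cos θ = 1 − 2f = -0.700, giving a principal value of 134.4°.
Before full moon the principal value applies: θ = 134.4°.
That fraction of the synodic month is 134.4/360 × 29.531 d ≈ 11.03 d.

11.0 days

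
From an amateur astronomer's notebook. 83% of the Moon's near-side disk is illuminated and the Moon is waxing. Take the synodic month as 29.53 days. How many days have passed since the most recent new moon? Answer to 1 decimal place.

10.8 days

From f = (1 − cos θ)/2: cos θ = 1 − 2×0.83 = -0.660; arccos → 131.3°.
The Moon is waxing (0°–180°), so θ = 131.3° directly.
Age = 29.53 × 131.3°/360° ≈ 10.77 days.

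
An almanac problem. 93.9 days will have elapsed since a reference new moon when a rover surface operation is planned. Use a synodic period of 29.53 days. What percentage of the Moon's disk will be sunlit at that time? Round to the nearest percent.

29%

Reduce mod P: 93.9 − 3×29.53 = 5.31 d into the current lunation.
The Moon has covered 5.31/29.53 of its cycle, so θ ≈ 360° × 5.31/29.53 = 64.7°.
With cos θ = 0.427, the lit fraction is (1 − 0.427)/2 ≈ 0.287, so 29%.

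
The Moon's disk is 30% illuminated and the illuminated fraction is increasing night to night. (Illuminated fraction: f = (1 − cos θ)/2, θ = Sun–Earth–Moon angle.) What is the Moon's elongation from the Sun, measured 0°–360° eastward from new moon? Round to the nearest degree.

From f = (1 − cos θ)/2: cos θ = 1 − 2×0.30 = 0.400; arccos → 66.4°.
The Moon is waxing (0°–180°), so θ = 66.4° directly.

66°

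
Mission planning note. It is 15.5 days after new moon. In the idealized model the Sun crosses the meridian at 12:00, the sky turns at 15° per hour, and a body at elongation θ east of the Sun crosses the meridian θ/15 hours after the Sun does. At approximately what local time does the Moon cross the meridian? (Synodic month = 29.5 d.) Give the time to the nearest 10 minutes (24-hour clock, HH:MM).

Phase angle: θ = 360°·(15.5 d)/(29.5 d) = 189.2°.
Delay after the Sun = 189.2° / (15°/h) ≈ 12.61 h.
12:00 + 12.610 h ≈ 00:37 → 00:40 to the nearest ten minutes.

00:40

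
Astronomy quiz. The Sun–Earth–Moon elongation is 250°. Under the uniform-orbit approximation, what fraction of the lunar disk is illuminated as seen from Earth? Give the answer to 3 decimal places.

0.671

Half-versine of 250°: (1 − (-0.342))/2 = 0.671.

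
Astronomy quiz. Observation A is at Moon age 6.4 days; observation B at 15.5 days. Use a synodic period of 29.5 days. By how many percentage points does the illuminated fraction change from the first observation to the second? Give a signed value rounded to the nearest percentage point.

+60 pp

First observation: θ = 360°·6.4/29.5 = 78.1°, so f = 0.397.
Second observation: θ = 189.2°, f = 0.994.
Δf = 0.994 − 0.397 = +0.597, i.e. +60 pp.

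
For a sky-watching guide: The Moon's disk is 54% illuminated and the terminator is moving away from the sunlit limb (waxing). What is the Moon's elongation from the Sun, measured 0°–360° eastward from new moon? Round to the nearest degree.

From f = (1 − cos θ)/2: cos θ = 1 − 2×0.54 = -0.080; arccos → 94.6°.
Before full moon the principal value applies: θ = 94.6°.

95°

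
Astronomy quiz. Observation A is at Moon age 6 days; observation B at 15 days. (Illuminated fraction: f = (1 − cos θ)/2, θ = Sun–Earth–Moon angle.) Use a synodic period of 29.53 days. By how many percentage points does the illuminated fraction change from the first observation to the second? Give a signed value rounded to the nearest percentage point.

+64 pp

First observation: θ = 360°·6/29.53 = 73.1°, so f = 0.355.
Second observation: θ = 182.9°, f = 0.999.
Δf = 0.999 − 0.355 = +0.644, i.e. +64 pp.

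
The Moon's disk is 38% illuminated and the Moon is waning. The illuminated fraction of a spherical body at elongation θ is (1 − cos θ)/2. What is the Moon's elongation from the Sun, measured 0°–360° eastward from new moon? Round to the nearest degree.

From f = (1 − cos θ)/2: cos θ = 1 − 2×0.38 = 0.240; arccos → 76.1°.
Since the Moon is past full (waning), take the reflex angle: θ = 360° − 76.1° = 283.9°.

284°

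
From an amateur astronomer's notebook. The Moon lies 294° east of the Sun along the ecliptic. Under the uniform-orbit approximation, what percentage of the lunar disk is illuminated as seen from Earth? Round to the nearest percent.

30%

f = (1 − cos 294°)/2 = (1 − 0.407)/2 ≈ 0.297, i.e. 30%.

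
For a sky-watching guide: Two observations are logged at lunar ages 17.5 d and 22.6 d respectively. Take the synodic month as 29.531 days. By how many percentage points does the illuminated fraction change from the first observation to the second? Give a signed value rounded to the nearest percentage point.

-47 percentage points

First observation: θ = 360°·17.5/29.531 = 213.3°, so f = 0.918.
Second observation: θ = 275.5°, f = 0.452.
Δf = 0.452 − 0.918 = -0.466, i.e. -47 pp.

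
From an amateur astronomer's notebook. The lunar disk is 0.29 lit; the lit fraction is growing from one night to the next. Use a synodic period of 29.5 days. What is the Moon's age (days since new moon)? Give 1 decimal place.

5.3 days

From f = (1 − cos θ)/2: cos θ = 1 − 2×0.29 = 0.420; arccos → 65.2°.
Waxing ⇒ before full, so θ = 65.2°.
Age = 29.5 × 65.2°/360° ≈ 5.34 days.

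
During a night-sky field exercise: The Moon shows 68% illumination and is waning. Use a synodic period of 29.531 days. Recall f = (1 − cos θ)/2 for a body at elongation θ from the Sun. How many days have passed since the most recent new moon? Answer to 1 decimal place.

From f = (1 − cos θ)/2: cos θ = 1 − 2×0.68 = -0.360; arccos → 111.1°.
Waning ⇒ past full, so θ = 360° − 111.1° = 248.9°.
Age = 29.531 × 248.9°/360° ≈ 20.42 days.

20.4 days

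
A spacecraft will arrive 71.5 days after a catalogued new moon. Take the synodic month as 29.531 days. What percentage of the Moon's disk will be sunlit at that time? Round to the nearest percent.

Reduce mod P: 71.5 − 2×29.531 = 12.44 d into the current lunation.
Elongation θ = 360° × 12.44/29.531 ≈ 151.6°.
cos 151.6° = (-0.880), so f = (1 − (-0.880))/2 = 0.940, so 94%.

94%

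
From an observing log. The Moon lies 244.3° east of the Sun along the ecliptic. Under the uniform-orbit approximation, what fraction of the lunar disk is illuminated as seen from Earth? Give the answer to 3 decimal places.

Half-versine of 244.3°: (1 − (-0.434))/2 = 0.717.

0.717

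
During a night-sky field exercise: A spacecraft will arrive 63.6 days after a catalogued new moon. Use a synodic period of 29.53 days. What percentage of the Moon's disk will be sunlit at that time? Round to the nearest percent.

63.6/29.53 = 2.154 lunations, so 2 complete cycles and 4.54 d into the next.
Elongation θ = 360° × 4.54/29.53 ≈ 55.3°.
cos 55.3° = 0.569, so f = (1 − 0.569)/2 = 0.216, so 22%.

22%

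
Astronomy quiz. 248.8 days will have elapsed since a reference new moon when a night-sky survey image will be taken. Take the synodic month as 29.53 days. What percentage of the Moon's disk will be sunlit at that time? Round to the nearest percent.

248.8/29.53 = 8.425 lunations, so 8 complete cycles and 12.56 d into the next.
The Moon has covered 12.56/29.53 of its cycle, so θ ≈ 360° × 12.56/29.53 = 153.1°.
Illuminated fraction = (1 − cos 153.1°)/2 = (1 − (-0.892))/2 ≈ 0.946, so 95%.

95%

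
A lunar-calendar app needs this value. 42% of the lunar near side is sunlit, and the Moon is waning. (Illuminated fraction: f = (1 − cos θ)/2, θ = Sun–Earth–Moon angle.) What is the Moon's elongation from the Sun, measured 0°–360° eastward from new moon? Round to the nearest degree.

279°

Invert f = (1 − cos θ)/2 to get cos θ = 1 − 2(0.42) = 0.160, hence θ₀ = arccos 0.160 = 80.8°.
A waning Moon lies in 180°–360°, so θ = 360° − 80.8° = 279.2°.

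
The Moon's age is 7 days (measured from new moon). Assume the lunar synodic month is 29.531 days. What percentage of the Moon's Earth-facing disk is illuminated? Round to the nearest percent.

46%

The Moon has covered 7/29.531 of its cycle, so θ ≈ 360° × 7/29.531 = 85.3°.
Illuminated fraction = (1 − cos 85.3°)/2 = (1 − 0.081)/2 ≈ 0.459, so 46%.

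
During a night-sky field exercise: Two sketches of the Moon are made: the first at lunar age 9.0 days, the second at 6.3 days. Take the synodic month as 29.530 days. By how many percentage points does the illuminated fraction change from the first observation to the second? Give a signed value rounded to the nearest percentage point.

θ₁ = 360° × 9.0/29.530 = 109.7°, f₁ = (1 − cos θ₁)/2 = 0.669.
θ₂ = 360° × 6.3/29.530 = 76.8°, f₂ = (1 − cos θ₂)/2 = 0.386.
Change = f₂ − f₁ = -0.283 → -28 percentage points.

-28 pp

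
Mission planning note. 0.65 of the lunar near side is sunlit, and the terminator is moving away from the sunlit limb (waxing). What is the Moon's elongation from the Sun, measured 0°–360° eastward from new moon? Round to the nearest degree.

107°

cos θ = 1 − 2f = -0.300, giving a principal value of 107.5°.
Before full moon the principal value applies: θ = 107.5°.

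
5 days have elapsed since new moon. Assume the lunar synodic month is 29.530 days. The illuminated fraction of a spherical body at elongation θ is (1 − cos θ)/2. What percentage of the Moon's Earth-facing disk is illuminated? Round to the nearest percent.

26%

Elongation θ = 360° × 5/29.530 ≈ 61.0°.
With cos θ = 0.485, the lit fraction is (1 − 0.485)/2 ≈ 0.257, so 26%.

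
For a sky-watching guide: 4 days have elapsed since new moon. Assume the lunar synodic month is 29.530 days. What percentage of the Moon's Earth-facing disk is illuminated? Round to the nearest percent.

Phase angle: θ = 360°·(4 d)/(29.530 d) = 48.8°.
cos 48.8° = 0.659, so f = (1 − 0.659)/2 = 0.170, so 17%.

17%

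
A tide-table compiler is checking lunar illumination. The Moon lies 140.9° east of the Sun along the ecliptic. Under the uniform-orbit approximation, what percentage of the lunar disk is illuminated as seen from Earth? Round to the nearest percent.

f = (1 − cos 140.9°)/2 = (1 − (-0.776))/2 ≈ 0.888, i.e. 89%.

89%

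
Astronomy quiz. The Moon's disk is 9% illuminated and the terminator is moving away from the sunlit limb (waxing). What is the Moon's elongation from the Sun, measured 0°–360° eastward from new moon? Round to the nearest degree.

35°

cos θ = 1 − 2f = 0.820, giving a principal value of 34.9°.
Before full moon the principal value applies: θ = 34.9°.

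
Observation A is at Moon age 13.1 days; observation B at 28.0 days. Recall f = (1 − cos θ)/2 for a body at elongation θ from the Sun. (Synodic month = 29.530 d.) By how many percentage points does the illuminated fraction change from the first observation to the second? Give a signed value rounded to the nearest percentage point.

First observation: θ = 360°·13.1/29.530 = 159.7°, so f = 0.969.
Second observation: θ = 341.3°, f = 0.026.
Δf = 0.026 − 0.969 = -0.943, i.e. -94 pp.

-94 percentage points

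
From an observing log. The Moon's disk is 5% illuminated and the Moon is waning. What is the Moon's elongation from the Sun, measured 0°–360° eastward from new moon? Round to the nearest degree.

cos θ = 1 − 2f = 0.900, giving a principal value of 25.8°.
Waning ⇒ past full, so θ = 360° − 25.8° = 334.2°.

334°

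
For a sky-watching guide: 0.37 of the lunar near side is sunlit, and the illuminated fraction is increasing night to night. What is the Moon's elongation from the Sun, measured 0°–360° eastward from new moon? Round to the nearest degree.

75°

From f = (1 − cos θ)/2: cos θ = 1 − 2×0.37 = 0.260; arccos → 74.9°.
Waxing ⇒ before full, so θ = 74.9°.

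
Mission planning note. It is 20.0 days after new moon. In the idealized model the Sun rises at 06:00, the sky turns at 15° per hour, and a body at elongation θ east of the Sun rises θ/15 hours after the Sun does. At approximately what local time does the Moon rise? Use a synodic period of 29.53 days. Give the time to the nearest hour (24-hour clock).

22:00

Phase angle: θ = 360°·(20.0 d)/(29.53 d) = 243.8°.
At 15° of sky rotation per hour, 243.8° corresponds to a 16.25 h lag.
06:00 + 16.25 h ≈ 22:15 → 22:00 to the nearest hour.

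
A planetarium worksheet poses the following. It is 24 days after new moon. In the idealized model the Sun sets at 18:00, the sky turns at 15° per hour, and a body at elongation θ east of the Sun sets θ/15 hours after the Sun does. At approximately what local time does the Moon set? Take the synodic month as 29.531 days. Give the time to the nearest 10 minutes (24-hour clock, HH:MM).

Elongation θ = 360° × 24/29.531 ≈ 292.6°.
The Moon trails the Sun by θ/15 = 292.6/15 ≈ 19.50 hours.
18:00 + 19.505 h ≈ 13:30 → 13:30 to the nearest ten minutes.

13:30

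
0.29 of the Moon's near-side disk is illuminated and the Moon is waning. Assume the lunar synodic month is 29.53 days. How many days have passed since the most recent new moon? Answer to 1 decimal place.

From f = (1 − cos θ)/2: cos θ = 1 − 2×0.29 = 0.420; arccos → 65.2°.
Since the Moon is past full (waning), take the reflex angle: θ = 360° − 65.2° = 294.8°.
That fraction of the synodic month is 294.8/360 × 29.53 d ≈ 24.18 d.

24.2 days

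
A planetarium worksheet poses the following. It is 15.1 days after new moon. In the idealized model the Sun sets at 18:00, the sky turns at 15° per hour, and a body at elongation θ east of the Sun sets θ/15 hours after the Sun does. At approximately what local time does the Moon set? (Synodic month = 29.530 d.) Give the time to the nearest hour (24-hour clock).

06:00

The Moon has covered 15.1/29.530 of its cycle, so θ ≈ 360° × 15.1/29.530 = 184.1°.
At 15° of sky rotation per hour, 184.1° corresponds to a 12.27 h lag.
18:00 + 12.27 h ≈ 06:16 → 06:00 to the nearest hour.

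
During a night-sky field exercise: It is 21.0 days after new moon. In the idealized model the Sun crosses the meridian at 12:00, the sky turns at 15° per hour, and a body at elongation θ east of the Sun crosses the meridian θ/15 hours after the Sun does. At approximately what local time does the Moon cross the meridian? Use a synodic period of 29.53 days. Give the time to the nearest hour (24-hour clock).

05:00

Phase angle: θ = 360°·(21.0 d)/(29.53 d) = 256.0°.
Delay after the Sun = 256.0° / (15°/h) ≈ 17.07 h.
12:00 + 17.07 h ≈ 05:04 → 05:00 to the nearest hour.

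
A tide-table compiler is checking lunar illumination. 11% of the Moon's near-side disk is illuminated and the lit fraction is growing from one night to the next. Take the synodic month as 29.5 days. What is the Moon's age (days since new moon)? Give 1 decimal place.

From f = (1 − cos θ)/2: cos θ = 1 − 2×0.11 = 0.780; arccos → 38.7°.
Waxing ⇒ before full, so θ = 38.7°.
That fraction of the synodic month is 38.7/360 × 29.5 d ≈ 3.17 d.

3.2 days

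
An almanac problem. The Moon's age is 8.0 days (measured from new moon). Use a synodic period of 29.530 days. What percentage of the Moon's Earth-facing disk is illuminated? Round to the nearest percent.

57%

Phase angle: θ = 360°·(8.0 d)/(29.530 d) = 97.5°.
With cos θ = (-0.131), the lit fraction is (1 − (-0.131))/2 ≈ 0.566, so 57%.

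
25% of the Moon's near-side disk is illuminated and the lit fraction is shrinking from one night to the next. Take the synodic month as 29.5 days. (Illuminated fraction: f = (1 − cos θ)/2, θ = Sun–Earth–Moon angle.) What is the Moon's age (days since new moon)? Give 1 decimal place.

24.6 days

Invert f = (1 − cos θ)/2 to get cos θ = 1 − 2(0.25) = 0.500, hence θ₀ = arccos 0.500 = 60.0°.
A waning Moon lies in 180°–360°, so θ = 360° − 60.0° = 300.0°.
That fraction of the synodic month is 300.0/360 × 29.5 d ≈ 24.58 d.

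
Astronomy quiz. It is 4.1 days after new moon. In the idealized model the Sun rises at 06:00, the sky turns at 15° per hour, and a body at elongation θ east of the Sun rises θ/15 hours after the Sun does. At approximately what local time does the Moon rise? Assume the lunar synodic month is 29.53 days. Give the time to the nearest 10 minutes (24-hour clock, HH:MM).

09:20

Phase angle: θ = 360°·(4.1 d)/(29.53 d) = 50.0°.
At 15° of sky rotation per hour, 50.0° corresponds to a 3.33 h lag.
06:00 + 3.332 h ≈ 09:20 → 09:20 to the nearest ten minutes.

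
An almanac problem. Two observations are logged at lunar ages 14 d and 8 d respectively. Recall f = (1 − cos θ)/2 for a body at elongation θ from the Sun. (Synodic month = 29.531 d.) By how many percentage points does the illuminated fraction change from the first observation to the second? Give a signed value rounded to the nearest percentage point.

First observation: θ = 360°·14/29.531 = 170.7°, so f = 0.993.
Second observation: θ = 97.5°, f = 0.565.
Δf = 0.565 − 0.993 = -0.428, i.e. -43 pp.

-43 percentage points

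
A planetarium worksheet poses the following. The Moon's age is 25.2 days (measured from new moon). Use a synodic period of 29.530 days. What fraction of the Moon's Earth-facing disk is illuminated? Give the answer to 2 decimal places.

The Moon has covered 25.2/29.530 of its cycle, so θ ≈ 360° × 25.2/29.530 = 307.2°.
cos 307.2° = 0.605, so f = (1 − 0.605)/2 = 0.198.

0.20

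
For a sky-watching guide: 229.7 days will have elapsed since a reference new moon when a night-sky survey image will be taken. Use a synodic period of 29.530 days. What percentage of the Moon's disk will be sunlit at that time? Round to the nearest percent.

41%

Reduce mod P: 229.7 − 7×29.530 = 22.99 d into the current lunation.
Phase angle: θ = 360°·(22.99 d)/(29.530 d) = 280.3°.
With cos θ = 0.178, the lit fraction is (1 − 0.178)/2 ≈ 0.411, so 41%.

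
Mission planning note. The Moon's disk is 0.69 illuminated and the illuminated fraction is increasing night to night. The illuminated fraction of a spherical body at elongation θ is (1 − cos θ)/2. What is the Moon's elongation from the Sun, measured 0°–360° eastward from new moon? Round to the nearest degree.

112°

Invert f = (1 − cos θ)/2 to get cos θ = 1 − 2(0.69) = -0.380, hence θ₀ = arccos -0.380 = 112.3°.
Waxing ⇒ before full, so θ = 112.3°.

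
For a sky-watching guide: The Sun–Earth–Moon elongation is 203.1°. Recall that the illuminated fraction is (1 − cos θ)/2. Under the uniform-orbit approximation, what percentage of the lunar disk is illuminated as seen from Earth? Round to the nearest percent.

Half-versine of 203.1°: (1 − (-0.920))/2 = 0.960, i.e. 96%.

96%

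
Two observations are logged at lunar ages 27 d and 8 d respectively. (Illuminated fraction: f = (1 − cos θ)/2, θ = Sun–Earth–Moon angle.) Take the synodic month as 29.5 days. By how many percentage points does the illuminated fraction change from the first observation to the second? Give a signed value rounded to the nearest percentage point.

First observation: θ = 360°·27/29.5 = 329.5°, so f = 0.069.
Second observation: θ = 97.6°, f = 0.566.
Δf = 0.566 − 0.069 = +0.497, i.e. +50 pp.

+50 percentage points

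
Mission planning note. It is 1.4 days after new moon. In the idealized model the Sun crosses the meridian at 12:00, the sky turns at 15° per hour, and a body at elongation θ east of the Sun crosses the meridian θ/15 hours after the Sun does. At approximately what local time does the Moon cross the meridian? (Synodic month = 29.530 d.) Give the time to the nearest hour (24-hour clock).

13:00

Phase angle: θ = 360°·(1.4 d)/(29.530 d) = 17.1°.
At 15° of sky rotation per hour, 17.1° corresponds to a 1.14 h lag.
12:00 + 1.14 h ≈ 13:08 → 13:00 to the nearest hour.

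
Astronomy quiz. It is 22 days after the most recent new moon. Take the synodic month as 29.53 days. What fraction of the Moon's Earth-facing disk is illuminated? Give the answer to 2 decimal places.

0.52

Elongation θ = 360° × 22/29.53 ≈ 268.2°.
cos 268.2° = (-0.031), so f = (1 − (-0.031))/2 = 0.516.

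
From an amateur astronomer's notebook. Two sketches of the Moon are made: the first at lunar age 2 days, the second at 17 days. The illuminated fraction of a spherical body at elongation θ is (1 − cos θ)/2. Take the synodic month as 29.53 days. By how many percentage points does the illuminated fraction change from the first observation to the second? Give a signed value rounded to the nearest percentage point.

First observation: θ = 360°·2/29.53 = 24.4°, so f = 0.045.
Second observation: θ = 207.2°, f = 0.945.
Δf = 0.945 − 0.045 = +0.900, i.e. +90 pp.

+90 percentage points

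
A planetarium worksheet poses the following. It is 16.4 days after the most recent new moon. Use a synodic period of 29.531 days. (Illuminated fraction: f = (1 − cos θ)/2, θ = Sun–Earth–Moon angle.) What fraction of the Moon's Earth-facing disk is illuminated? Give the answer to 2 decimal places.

0.97

The Moon has covered 16.4/29.531 of its cycle, so θ ≈ 360° × 16.4/29.531 = 199.9°.
With cos θ = (-0.940), the lit fraction is (1 − (-0.940))/2 ≈ 0.970.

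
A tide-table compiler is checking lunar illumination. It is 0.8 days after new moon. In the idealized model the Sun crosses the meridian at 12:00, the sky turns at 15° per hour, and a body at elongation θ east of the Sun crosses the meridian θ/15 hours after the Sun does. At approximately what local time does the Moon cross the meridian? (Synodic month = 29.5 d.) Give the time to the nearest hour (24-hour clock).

The Moon has covered 0.8/29.5 of its cycle, so θ ≈ 360° × 0.8/29.5 = 9.8°.
At 15° of sky rotation per hour, 9.8° corresponds to a 0.65 h lag.
12:00 + 0.65 h ≈ 12:39 → 13:00 to the nearest hour.

13:00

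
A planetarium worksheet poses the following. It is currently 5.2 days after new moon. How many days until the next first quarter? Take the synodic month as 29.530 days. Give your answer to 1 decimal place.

2.2 days

First quarter is 0.25 of the way through the cycle: age 0.25 × 29.530 = 7.383 d.
That is 7.383 − 5.2 = 2.183 days ahead.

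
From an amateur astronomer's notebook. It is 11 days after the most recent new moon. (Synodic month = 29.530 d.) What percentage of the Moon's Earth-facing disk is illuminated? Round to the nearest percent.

The Moon has covered 11/29.530 of its cycle, so θ ≈ 360° × 11/29.530 = 134.1°.
Illuminated fraction = (1 − cos 134.1°)/2 = (1 − (-0.696))/2 ≈ 0.848, so 85%.

85%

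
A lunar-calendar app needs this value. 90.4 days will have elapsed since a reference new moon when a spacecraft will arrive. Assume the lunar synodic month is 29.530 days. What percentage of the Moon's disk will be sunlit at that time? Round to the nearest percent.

4%

Reduce mod P: 90.4 − 3×29.530 = 1.81 d into the current lunation.
The Moon has covered 1.81/29.530 of its cycle, so θ ≈ 360° × 1.81/29.530 = 22.1°.
Illuminated fraction = (1 − cos 22.1°)/2 = (1 − 0.927)/2 ≈ 0.037, so 4%.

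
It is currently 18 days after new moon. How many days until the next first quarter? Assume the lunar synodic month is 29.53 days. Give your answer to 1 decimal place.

First quarter occurs at elongation 90°, i.e. at age 29.53 × 90/360 = 7.383 d.
This lunation's first quarter (7.383 d) has passed, so add one period: 36.913 − 18 = 18.913 days.

18.9 days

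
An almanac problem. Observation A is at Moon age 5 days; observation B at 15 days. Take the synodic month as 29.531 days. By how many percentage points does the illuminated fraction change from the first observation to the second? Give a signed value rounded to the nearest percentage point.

+74 percentage points

θ₁ = 360° × 5/29.531 = 61.0°, f₁ = (1 − cos θ₁)/2 = 0.257.
θ₂ = 360° × 15/29.531 = 182.9°, f₂ = (1 − cos θ₂)/2 = 0.999.
Change = f₂ − f₁ = +0.742 → +74 percentage points.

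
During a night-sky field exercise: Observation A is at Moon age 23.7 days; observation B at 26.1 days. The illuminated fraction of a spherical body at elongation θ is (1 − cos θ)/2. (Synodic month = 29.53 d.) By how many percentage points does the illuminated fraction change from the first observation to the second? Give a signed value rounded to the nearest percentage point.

First observation: θ = 360°·23.7/29.53 = 288.9°, so f = 0.338.
Second observation: θ = 318.2°, f = 0.127.
Δf = 0.127 − 0.338 = -0.210, i.e. -21 pp.

-21 percentage points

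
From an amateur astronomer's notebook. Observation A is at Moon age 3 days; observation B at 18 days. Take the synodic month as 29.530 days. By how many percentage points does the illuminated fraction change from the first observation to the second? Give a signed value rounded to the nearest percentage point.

First observation: θ = 360°·3/29.530 = 36.6°, so f = 0.098.
Second observation: θ = 219.4°, f = 0.886.
Δf = 0.886 − 0.098 = +0.788, i.e. +79 pp.

+79 percentage points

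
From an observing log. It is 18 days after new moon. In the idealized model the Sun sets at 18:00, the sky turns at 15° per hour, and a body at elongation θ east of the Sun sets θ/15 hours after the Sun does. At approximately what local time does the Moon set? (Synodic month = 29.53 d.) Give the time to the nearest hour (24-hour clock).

Elongation θ = 360° × 18/29.53 ≈ 219.4°.
The Moon trails the Sun by θ/15 = 219.4/15 ≈ 14.63 hours.
18:00 + 14.63 h ≈ 08:38 → 09:00 to the nearest hour.

09:00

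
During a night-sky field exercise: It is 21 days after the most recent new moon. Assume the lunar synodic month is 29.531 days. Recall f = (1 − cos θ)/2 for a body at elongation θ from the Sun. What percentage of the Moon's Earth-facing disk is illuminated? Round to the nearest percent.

62%

Elongation θ = 360° × 21/29.531 ≈ 256.0°.
Illuminated fraction = (1 − cos 256.0°)/2 = (1 − (-0.242))/2 ≈ 0.621, so 62%.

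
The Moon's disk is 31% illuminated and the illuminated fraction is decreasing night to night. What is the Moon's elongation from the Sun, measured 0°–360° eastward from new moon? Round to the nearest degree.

292°

From f = (1 − cos θ)/2: cos θ = 1 − 2×0.31 = 0.380; arccos → 67.7°.
Since the Moon is past full (waning), take the reflex angle: θ = 360° − 67.7° = 292.3°.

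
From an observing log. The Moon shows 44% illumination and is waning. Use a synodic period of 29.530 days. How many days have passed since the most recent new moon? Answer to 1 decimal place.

22.7 days

cos θ = 1 − 2f = 0.120, giving a principal value of 83.1°.
A waning Moon lies in 180°–360°, so θ = 360° − 83.1° = 276.9°.
Age = 29.530 × 276.9°/360° ≈ 22.71 days.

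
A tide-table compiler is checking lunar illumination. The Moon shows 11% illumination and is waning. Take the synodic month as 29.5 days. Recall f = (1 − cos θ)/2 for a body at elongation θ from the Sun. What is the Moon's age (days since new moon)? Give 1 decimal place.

From f = (1 − cos θ)/2: cos θ = 1 − 2×0.11 = 0.780; arccos → 38.7°.
A waning Moon lies in 180°–360°, so θ = 360° − 38.7° = 321.3°.
Age = 29.5 × 321.3°/360° ≈ 26.33 days.

26.3 days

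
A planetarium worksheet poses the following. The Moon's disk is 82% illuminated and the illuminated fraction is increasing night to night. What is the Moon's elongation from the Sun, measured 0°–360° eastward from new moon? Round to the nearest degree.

130°

Invert f = (1 − cos θ)/2 to get cos θ = 1 − 2(0.82) = -0.640, hence θ₀ = arccos -0.640 = 129.8°.
The Moon is waxing (0°–180°), so θ = 129.8° directly.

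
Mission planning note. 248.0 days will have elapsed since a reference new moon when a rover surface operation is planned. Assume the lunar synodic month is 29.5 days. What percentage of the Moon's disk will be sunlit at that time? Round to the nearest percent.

Reduce mod P: 248.0 − 8×29.5 = 12.00 d into the current lunation.
Elongation θ = 360° × 12.00/29.5 ≈ 146.4°.
cos 146.4° = (-0.833), so f = (1 − (-0.833))/2 = 0.917, so 92%.

92%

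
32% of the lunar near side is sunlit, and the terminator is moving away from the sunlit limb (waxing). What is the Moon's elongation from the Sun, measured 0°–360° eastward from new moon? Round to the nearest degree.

69°

Invert f = (1 − cos θ)/2 to get cos θ = 1 − 2(0.32) = 0.360, hence θ₀ = arccos 0.360 = 68.9°.
Waxing ⇒ before full, so θ = 68.9°.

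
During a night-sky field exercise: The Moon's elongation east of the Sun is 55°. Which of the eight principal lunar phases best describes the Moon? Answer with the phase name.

waxing crescent

The waxing crescent sector spans roughly 22°–68°; 55° falls inside it.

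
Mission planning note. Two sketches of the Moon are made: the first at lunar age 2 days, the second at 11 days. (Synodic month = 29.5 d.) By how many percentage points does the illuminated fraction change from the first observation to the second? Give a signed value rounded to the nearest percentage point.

+80 percentage points

First observation: θ = 360°·2/29.5 = 24.4°, so f = 0.045.
Second observation: θ = 134.2°, f = 0.849.
Δf = 0.849 − 0.045 = +0.804, i.e. +80 pp.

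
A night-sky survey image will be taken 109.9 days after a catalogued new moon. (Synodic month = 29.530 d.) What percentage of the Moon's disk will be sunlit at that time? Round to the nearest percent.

109.9/29.530 = 3.722 lunations, so 3 complete cycles and 21.31 d into the next.
The Moon has covered 21.31/29.530 of its cycle, so θ ≈ 360° × 21.31/29.530 = 259.8°.
With cos θ = (-0.177), the lit fraction is (1 − (-0.177))/2 ≈ 0.589, so 59%.

59%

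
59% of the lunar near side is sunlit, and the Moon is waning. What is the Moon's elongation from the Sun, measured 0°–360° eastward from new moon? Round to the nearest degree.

260°

Invert f = (1 − cos θ)/2 to get cos θ = 1 − 2(0.59) = -0.180, hence θ₀ = arccos -0.180 = 100.4°.
A waning Moon lies in 180°–360°, so θ = 360° − 100.4° = 259.6°.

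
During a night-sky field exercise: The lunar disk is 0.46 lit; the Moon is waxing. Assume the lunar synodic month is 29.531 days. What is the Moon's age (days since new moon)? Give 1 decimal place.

Invert f = (1 − cos θ)/2 to get cos θ = 1 − 2(0.46) = 0.080, hence θ₀ = arccos 0.080 = 85.4°.
Waxing ⇒ before full, so θ = 85.4°.
At 360°/29.531 d per day, 85.4° corresponds to 7.01 days.

7.0 days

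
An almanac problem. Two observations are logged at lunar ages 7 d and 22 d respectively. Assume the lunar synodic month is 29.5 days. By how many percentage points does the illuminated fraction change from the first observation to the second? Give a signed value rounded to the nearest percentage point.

θ₁ = 360° × 7/29.5 = 85.4°, f₁ = (1 − cos θ₁)/2 = 0.460.
θ₂ = 360° × 22/29.5 = 268.5°, f₂ = (1 − cos θ₂)/2 = 0.513.
Change = f₂ − f₁ = +0.053 → +5 percentage points.

+5 pp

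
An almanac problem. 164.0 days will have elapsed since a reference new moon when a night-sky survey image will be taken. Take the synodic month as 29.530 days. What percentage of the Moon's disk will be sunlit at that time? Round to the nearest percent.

97%

Reduce mod P: 164.0 − 5×29.530 = 16.35 d into the current lunation.
The Moon has covered 16.35/29.530 of its cycle, so θ ≈ 360° × 16.35/29.530 = 199.3°.
cos 199.3° = (-0.944), so f = (1 − (-0.944))/2 = 0.972, so 97%.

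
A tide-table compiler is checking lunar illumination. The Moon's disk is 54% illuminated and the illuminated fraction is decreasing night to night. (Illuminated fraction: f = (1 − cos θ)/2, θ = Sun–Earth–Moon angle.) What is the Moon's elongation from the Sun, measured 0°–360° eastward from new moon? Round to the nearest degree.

cos θ = 1 − 2f = -0.080, giving a principal value of 94.6°.
A waning Moon lies in 180°–360°, so θ = 360° − 94.6° = 265.4°.

265°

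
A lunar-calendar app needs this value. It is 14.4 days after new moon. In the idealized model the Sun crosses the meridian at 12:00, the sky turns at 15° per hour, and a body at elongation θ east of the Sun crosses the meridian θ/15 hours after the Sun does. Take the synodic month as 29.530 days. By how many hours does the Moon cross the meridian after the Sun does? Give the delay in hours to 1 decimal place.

11.7 h

Phase angle: θ = 360°·(14.4 d)/(29.530 d) = 175.6°.
Delay after the Sun = 175.6° / (15°/h) ≈ 11.70 h.
So the Moon crosses the meridian 11.70 h after the Sun.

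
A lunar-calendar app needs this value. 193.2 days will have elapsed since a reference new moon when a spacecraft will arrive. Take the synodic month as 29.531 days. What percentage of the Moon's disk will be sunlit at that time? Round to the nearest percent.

98%

193.2 d spans 6 complete synodic months (6 × 29.531 = 177.19 d) plus 16.01 d.
Elongation θ = 360° × 16.01/29.531 ≈ 195.2°.
cos 195.2° = (-0.965), so f = (1 − (-0.965))/2 = 0.982, so 98%.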